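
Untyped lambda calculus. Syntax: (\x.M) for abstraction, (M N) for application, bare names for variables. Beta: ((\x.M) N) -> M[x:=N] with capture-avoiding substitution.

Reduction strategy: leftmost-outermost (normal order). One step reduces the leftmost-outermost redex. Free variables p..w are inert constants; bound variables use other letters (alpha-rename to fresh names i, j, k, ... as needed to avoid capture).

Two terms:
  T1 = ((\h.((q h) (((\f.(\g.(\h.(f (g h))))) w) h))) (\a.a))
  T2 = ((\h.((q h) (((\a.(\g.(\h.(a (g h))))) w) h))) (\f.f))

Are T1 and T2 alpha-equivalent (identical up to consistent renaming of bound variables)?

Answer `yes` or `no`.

Term 1: ((\h.((q h) (((\f.(\g.(\h.(f (g h))))) w) h))) (\a.a))
Term 2: ((\h.((q h) (((\a.(\g.(\h.(a (g h))))) w) h))) (\f.f))
Alpha-equivalence: compare structure up to binder renaming.
Result: True

Answer: yes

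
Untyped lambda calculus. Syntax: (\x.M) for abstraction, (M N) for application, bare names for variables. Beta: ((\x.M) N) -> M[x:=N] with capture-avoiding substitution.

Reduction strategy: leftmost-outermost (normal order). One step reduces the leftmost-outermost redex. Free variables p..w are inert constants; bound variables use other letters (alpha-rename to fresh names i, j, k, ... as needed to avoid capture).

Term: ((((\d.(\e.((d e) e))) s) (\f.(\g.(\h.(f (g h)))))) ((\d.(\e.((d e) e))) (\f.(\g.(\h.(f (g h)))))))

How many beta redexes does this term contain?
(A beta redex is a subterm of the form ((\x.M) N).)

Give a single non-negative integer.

Answer: 2

Derivation:
Term: ((((\d.(\e.((d e) e))) s) (\f.(\g.(\h.(f (g h)))))) ((\d.(\e.((d e) e))) (\f.(\g.(\h.(f (g h)))))))
  Redex: ((\d.(\e.((d e) e))) s)
  Redex: ((\d.(\e.((d e) e))) (\f.(\g.(\h.(f (g h))))))
Total redexes: 2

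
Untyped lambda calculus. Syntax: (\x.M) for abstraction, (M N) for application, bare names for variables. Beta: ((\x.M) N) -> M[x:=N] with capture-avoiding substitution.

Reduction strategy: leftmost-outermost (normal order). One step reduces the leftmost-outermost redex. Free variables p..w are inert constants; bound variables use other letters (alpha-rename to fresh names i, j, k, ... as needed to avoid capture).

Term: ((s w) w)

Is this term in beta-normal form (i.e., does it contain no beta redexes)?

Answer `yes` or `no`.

Answer: yes

Derivation:
Term: ((s w) w)
No beta redexes found.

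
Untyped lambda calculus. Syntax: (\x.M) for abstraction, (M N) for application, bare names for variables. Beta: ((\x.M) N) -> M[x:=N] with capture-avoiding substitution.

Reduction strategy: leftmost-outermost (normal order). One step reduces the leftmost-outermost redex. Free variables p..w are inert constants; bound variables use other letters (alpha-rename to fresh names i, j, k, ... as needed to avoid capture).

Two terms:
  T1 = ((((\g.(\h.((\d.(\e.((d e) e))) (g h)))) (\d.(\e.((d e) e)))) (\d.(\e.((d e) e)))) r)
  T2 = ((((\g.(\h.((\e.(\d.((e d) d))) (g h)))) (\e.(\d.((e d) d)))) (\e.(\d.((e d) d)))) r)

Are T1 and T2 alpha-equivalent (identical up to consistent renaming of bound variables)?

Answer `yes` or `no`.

Answer: yes

Derivation:
Term 1: ((((\g.(\h.((\d.(\e.((d e) e))) (g h)))) (\d.(\e.((d e) e)))) (\d.(\e.((d e) e)))) r)
Term 2: ((((\g.(\h.((\e.(\d.((e d) d))) (g h)))) (\e.(\d.((e d) d)))) (\e.(\d.((e d) d)))) r)
Alpha-equivalence: compare structure up to binder renaming.
Result: True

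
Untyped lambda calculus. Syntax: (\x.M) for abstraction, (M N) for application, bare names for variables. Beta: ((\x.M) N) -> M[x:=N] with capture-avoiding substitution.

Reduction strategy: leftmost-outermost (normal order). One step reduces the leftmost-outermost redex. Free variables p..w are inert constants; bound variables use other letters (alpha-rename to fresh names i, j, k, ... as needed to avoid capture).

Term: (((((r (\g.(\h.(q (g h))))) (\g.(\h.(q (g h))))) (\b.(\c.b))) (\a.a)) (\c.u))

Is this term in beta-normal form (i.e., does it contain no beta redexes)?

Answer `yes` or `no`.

Term: (((((r (\g.(\h.(q (g h))))) (\g.(\h.(q (g h))))) (\b.(\c.b))) (\a.a)) (\c.u))
No beta redexes found.

Answer: yes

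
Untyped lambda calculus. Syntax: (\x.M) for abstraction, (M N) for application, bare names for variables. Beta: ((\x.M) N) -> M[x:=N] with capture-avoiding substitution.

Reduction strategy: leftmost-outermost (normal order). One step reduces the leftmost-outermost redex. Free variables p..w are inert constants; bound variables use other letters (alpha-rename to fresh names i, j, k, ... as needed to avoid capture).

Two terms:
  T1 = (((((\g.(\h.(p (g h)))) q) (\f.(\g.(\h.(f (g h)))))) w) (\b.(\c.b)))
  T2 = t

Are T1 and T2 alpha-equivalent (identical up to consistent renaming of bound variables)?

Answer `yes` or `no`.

Answer: no

Derivation:
Term 1: (((((\g.(\h.(p (g h)))) q) (\f.(\g.(\h.(f (g h)))))) w) (\b.(\c.b)))
Term 2: t
Alpha-equivalence: compare structure up to binder renaming.
Result: False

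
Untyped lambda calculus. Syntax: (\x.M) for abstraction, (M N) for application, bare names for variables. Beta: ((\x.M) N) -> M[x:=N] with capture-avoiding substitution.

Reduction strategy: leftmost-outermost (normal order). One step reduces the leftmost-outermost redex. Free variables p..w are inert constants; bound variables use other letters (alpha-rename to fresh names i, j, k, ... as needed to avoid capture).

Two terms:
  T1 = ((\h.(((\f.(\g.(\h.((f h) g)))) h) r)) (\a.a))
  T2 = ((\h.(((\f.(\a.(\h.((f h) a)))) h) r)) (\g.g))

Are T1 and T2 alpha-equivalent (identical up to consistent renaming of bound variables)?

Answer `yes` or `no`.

Term 1: ((\h.(((\f.(\g.(\h.((f h) g)))) h) r)) (\a.a))
Term 2: ((\h.(((\f.(\a.(\h.((f h) a)))) h) r)) (\g.g))
Alpha-equivalence: compare structure up to binder renaming.
Result: True

Answer: yes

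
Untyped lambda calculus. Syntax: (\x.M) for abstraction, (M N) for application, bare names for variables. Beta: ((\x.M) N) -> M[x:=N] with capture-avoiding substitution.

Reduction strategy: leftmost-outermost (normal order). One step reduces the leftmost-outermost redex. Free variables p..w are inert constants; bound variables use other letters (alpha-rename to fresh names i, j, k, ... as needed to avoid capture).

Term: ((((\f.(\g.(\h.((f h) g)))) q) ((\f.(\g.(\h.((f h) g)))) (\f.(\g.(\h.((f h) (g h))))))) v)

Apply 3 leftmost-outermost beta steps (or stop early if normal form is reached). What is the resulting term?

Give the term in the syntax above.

Answer: ((q v) ((\f.(\g.(\h.((f h) g)))) (\f.(\g.(\h.((f h) (g h)))))))

Derivation:
Step 0: ((((\f.(\g.(\h.((f h) g)))) q) ((\f.(\g.(\h.((f h) g)))) (\f.(\g.(\h.((f h) (g h))))))) v)
Step 1: (((\g.(\h.((q h) g))) ((\f.(\g.(\h.((f h) g)))) (\f.(\g.(\h.((f h) (g h))))))) v)
Step 2: ((\h.((q h) ((\f.(\g.(\h.((f h) g)))) (\f.(\g.(\h.((f h) (g h)))))))) v)
Step 3: ((q v) ((\f.(\g.(\h.((f h) g)))) (\f.(\g.(\h.((f h) (g h)))))))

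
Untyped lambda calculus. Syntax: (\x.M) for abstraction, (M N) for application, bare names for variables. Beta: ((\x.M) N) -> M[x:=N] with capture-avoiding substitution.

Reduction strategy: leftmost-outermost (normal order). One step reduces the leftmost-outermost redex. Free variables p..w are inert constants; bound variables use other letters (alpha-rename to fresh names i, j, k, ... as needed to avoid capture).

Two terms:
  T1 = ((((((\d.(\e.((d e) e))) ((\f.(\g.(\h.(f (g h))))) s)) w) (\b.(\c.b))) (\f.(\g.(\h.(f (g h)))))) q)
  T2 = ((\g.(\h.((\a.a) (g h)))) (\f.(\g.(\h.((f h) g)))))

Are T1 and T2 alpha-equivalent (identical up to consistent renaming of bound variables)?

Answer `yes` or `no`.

Term 1: ((((((\d.(\e.((d e) e))) ((\f.(\g.(\h.(f (g h))))) s)) w) (\b.(\c.b))) (\f.(\g.(\h.(f (g h)))))) q)
Term 2: ((\g.(\h.((\a.a) (g h)))) (\f.(\g.(\h.((f h) g)))))
Alpha-equivalence: compare structure up to binder renaming.
Result: False

Answer: no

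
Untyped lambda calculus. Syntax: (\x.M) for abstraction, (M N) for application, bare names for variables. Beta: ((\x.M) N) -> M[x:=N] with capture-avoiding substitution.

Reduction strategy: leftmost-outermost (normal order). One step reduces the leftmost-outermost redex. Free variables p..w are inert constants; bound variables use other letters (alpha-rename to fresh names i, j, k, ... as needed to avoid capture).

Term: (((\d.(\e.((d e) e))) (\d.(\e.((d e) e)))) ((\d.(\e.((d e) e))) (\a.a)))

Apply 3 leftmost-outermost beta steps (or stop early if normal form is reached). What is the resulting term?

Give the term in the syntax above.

Step 0: (((\d.(\e.((d e) e))) (\d.(\e.((d e) e)))) ((\d.(\e.((d e) e))) (\a.a)))
Step 1: ((\e.(((\d.(\e.((d e) e))) e) e)) ((\d.(\e.((d e) e))) (\a.a)))
Step 2: (((\d.(\e.((d e) e))) ((\d.(\e.((d e) e))) (\a.a))) ((\d.(\e.((d e) e))) (\a.a)))
Step 3: ((\e.((((\d.(\e.((d e) e))) (\a.a)) e) e)) ((\d.(\e.((d e) e))) (\a.a)))

Answer: ((\e.((((\d.(\e.((d e) e))) (\a.a)) e) e)) ((\d.(\e.((d e) e))) (\a.a)))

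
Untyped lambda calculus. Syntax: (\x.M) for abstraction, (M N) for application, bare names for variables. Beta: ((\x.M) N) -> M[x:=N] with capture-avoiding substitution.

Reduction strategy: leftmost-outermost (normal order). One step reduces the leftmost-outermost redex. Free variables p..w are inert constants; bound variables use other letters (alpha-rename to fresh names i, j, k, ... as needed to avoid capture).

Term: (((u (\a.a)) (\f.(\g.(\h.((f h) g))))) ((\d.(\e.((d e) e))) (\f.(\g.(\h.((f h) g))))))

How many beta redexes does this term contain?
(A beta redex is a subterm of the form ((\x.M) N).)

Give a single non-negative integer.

Term: (((u (\a.a)) (\f.(\g.(\h.((f h) g))))) ((\d.(\e.((d e) e))) (\f.(\g.(\h.((f h) g))))))
  Redex: ((\d.(\e.((d e) e))) (\f.(\g.(\h.((f h) g)))))
Total redexes: 1

Answer: 1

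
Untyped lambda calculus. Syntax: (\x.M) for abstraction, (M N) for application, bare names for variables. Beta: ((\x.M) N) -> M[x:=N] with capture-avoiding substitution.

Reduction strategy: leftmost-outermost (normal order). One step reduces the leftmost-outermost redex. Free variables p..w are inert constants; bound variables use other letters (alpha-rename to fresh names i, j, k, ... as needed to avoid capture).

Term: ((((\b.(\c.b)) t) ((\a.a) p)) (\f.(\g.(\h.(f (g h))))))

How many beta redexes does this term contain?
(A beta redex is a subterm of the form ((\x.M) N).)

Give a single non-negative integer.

Answer: 2

Derivation:
Term: ((((\b.(\c.b)) t) ((\a.a) p)) (\f.(\g.(\h.(f (g h))))))
  Redex: ((\b.(\c.b)) t)
  Redex: ((\a.a) p)
Total redexes: 2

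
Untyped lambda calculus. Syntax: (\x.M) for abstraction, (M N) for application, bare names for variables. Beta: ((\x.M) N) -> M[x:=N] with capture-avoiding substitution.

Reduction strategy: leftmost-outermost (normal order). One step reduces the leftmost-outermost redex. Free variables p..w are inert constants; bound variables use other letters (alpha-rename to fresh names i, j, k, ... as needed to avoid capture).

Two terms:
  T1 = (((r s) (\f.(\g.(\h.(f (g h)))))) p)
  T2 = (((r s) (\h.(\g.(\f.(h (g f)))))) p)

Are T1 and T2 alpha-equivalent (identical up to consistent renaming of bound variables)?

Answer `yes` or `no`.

Term 1: (((r s) (\f.(\g.(\h.(f (g h)))))) p)
Term 2: (((r s) (\h.(\g.(\f.(h (g f)))))) p)
Alpha-equivalence: compare structure up to binder renaming.
Result: True

Answer: yes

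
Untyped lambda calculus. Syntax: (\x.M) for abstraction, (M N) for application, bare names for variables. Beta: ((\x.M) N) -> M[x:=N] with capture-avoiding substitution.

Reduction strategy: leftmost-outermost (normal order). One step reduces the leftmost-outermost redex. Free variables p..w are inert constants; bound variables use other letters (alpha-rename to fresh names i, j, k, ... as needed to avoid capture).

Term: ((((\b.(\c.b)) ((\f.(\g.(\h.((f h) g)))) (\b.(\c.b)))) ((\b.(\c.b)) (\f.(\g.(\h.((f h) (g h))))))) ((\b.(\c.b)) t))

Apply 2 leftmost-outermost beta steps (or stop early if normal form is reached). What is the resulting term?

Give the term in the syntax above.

Answer: (((\f.(\g.(\h.((f h) g)))) (\b.(\c.b))) ((\b.(\c.b)) t))

Derivation:
Step 0: ((((\b.(\c.b)) ((\f.(\g.(\h.((f h) g)))) (\b.(\c.b)))) ((\b.(\c.b)) (\f.(\g.(\h.((f h) (g h))))))) ((\b.(\c.b)) t))
Step 1: (((\c.((\f.(\g.(\h.((f h) g)))) (\b.(\c.b)))) ((\b.(\c.b)) (\f.(\g.(\h.((f h) (g h))))))) ((\b.(\c.b)) t))
Step 2: (((\f.(\g.(\h.((f h) g)))) (\b.(\c.b))) ((\b.(\c.b)) t))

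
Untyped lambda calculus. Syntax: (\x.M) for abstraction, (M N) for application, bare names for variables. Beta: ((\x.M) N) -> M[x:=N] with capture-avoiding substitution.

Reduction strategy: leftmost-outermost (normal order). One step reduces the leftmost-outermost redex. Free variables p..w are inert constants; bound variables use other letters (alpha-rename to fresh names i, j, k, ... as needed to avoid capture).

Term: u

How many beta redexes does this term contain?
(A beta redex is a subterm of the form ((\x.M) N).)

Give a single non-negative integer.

Term: u
  (no redexes)
Total redexes: 0

Answer: 0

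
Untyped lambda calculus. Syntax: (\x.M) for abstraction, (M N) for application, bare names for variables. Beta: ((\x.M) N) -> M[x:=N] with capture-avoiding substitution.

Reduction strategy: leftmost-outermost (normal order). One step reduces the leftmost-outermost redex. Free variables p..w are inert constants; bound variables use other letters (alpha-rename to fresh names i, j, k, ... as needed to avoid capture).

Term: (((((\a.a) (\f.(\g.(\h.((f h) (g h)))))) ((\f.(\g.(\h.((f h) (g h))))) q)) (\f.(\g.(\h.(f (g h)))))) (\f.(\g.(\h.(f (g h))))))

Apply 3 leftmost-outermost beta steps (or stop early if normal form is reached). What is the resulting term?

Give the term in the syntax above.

Step 0: (((((\a.a) (\f.(\g.(\h.((f h) (g h)))))) ((\f.(\g.(\h.((f h) (g h))))) q)) (\f.(\g.(\h.(f (g h)))))) (\f.(\g.(\h.(f (g h))))))
Step 1: ((((\f.(\g.(\h.((f h) (g h))))) ((\f.(\g.(\h.((f h) (g h))))) q)) (\f.(\g.(\h.(f (g h)))))) (\f.(\g.(\h.(f (g h))))))
Step 2: (((\g.(\h.((((\f.(\g.(\h.((f h) (g h))))) q) h) (g h)))) (\f.(\g.(\h.(f (g h)))))) (\f.(\g.(\h.(f (g h))))))
Step 3: ((\h.((((\f.(\g.(\h.((f h) (g h))))) q) h) ((\f.(\g.(\h.(f (g h))))) h))) (\f.(\g.(\h.(f (g h))))))

Answer: ((\h.((((\f.(\g.(\h.((f h) (g h))))) q) h) ((\f.(\g.(\h.(f (g h))))) h))) (\f.(\g.(\h.(f (g h))))))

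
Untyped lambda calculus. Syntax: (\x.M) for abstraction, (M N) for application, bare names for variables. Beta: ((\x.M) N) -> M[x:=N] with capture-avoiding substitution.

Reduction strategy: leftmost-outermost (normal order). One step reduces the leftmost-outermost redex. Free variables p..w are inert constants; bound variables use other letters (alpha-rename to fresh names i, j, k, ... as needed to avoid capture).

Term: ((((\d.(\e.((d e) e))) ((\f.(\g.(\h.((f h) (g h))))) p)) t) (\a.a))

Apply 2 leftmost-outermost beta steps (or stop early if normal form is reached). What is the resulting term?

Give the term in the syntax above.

Step 0: ((((\d.(\e.((d e) e))) ((\f.(\g.(\h.((f h) (g h))))) p)) t) (\a.a))
Step 1: (((\e.((((\f.(\g.(\h.((f h) (g h))))) p) e) e)) t) (\a.a))
Step 2: (((((\f.(\g.(\h.((f h) (g h))))) p) t) t) (\a.a))

Answer: (((((\f.(\g.(\h.((f h) (g h))))) p) t) t) (\a.a))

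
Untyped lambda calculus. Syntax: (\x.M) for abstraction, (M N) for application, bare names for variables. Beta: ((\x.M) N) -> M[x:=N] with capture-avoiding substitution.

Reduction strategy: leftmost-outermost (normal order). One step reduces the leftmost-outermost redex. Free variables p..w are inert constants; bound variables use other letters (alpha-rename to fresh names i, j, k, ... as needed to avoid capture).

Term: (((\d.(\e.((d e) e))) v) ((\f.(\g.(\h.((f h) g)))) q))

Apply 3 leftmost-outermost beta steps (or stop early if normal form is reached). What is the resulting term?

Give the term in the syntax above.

Step 0: (((\d.(\e.((d e) e))) v) ((\f.(\g.(\h.((f h) g)))) q))
Step 1: ((\e.((v e) e)) ((\f.(\g.(\h.((f h) g)))) q))
Step 2: ((v ((\f.(\g.(\h.((f h) g)))) q)) ((\f.(\g.(\h.((f h) g)))) q))
Step 3: ((v (\g.(\h.((q h) g)))) ((\f.(\g.(\h.((f h) g)))) q))

Answer: ((v (\g.(\h.((q h) g)))) ((\f.(\g.(\h.((f h) g)))) q))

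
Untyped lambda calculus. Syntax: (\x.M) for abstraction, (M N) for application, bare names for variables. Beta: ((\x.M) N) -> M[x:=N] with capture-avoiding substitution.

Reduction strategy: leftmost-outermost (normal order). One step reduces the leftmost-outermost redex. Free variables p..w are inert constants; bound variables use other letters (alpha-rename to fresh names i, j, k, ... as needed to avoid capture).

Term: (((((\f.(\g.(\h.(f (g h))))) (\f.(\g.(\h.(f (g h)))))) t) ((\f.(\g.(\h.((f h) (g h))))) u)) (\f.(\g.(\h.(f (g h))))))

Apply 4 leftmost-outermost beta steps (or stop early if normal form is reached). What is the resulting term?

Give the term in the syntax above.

Step 0: (((((\f.(\g.(\h.(f (g h))))) (\f.(\g.(\h.(f (g h)))))) t) ((\f.(\g.(\h.((f h) (g h))))) u)) (\f.(\g.(\h.(f (g h))))))
Step 1: ((((\g.(\h.((\f.(\g.(\h.(f (g h))))) (g h)))) t) ((\f.(\g.(\h.((f h) (g h))))) u)) (\f.(\g.(\h.(f (g h))))))
Step 2: (((\h.((\f.(\g.(\h.(f (g h))))) (t h))) ((\f.(\g.(\h.((f h) (g h))))) u)) (\f.(\g.(\h.(f (g h))))))
Step 3: (((\f.(\g.(\h.(f (g h))))) (t ((\f.(\g.(\h.((f h) (g h))))) u))) (\f.(\g.(\h.(f (g h))))))
Step 4: ((\g.(\h.((t ((\f.(\g.(\h.((f h) (g h))))) u)) (g h)))) (\f.(\g.(\h.(f (g h))))))

Answer: ((\g.(\h.((t ((\f.(\g.(\h.((f h) (g h))))) u)) (g h)))) (\f.(\g.(\h.(f (g h))))))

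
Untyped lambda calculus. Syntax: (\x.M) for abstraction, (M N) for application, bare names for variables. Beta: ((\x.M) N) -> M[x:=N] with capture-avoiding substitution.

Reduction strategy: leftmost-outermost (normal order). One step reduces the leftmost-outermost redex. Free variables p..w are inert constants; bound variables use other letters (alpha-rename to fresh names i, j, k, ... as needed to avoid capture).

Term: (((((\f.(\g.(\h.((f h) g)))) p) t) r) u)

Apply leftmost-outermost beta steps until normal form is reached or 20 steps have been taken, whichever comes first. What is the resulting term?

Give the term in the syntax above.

Step 0: (((((\f.(\g.(\h.((f h) g)))) p) t) r) u)
Step 1: ((((\g.(\h.((p h) g))) t) r) u)
Step 2: (((\h.((p h) t)) r) u)
Step 3: (((p r) t) u)

Answer: (((p r) t) u)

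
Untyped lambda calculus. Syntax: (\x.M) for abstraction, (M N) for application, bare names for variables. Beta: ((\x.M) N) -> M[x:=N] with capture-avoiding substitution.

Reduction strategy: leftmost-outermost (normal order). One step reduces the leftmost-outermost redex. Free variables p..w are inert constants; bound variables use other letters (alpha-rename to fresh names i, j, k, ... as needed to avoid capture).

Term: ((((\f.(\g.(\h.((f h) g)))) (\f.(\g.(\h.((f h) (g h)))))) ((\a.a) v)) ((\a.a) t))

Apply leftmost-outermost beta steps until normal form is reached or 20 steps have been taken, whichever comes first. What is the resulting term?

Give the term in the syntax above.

Answer: (\h.((t h) (v h)))

Derivation:
Step 0: ((((\f.(\g.(\h.((f h) g)))) (\f.(\g.(\h.((f h) (g h)))))) ((\a.a) v)) ((\a.a) t))
Step 1: (((\g.(\h.(((\f.(\g.(\h.((f h) (g h))))) h) g))) ((\a.a) v)) ((\a.a) t))
Step 2: ((\h.(((\f.(\g.(\h.((f h) (g h))))) h) ((\a.a) v))) ((\a.a) t))
Step 3: (((\f.(\g.(\h.((f h) (g h))))) ((\a.a) t)) ((\a.a) v))
Step 4: ((\g.(\h.((((\a.a) t) h) (g h)))) ((\a.a) v))
Step 5: (\h.((((\a.a) t) h) (((\a.a) v) h)))
Step 6: (\h.((t h) (((\a.a) v) h)))
Step 7: (\h.((t h) (v h)))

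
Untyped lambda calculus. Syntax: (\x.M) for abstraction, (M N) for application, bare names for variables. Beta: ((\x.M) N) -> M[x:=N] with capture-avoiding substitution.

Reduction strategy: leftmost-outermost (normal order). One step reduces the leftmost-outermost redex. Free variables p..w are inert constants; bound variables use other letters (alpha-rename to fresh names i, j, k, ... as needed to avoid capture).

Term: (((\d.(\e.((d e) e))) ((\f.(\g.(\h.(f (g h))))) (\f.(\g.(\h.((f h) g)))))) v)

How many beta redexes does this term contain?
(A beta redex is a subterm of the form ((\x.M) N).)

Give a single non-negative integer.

Answer: 2

Derivation:
Term: (((\d.(\e.((d e) e))) ((\f.(\g.(\h.(f (g h))))) (\f.(\g.(\h.((f h) g)))))) v)
  Redex: ((\d.(\e.((d e) e))) ((\f.(\g.(\h.(f (g h))))) (\f.(\g.(\h.((f h) g))))))
  Redex: ((\f.(\g.(\h.(f (g h))))) (\f.(\g.(\h.((f h) g)))))
Total redexes: 2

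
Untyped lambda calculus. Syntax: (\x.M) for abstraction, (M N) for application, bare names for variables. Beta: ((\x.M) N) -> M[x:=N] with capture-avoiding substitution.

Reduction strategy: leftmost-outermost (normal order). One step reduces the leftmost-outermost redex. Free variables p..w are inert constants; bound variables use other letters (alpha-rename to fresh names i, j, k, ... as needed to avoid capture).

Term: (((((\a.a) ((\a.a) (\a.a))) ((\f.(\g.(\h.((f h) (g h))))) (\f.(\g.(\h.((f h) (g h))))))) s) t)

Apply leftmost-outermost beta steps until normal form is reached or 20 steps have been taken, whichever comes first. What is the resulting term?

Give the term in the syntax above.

Answer: (\h.((t h) ((s t) h)))

Derivation:
Step 0: (((((\a.a) ((\a.a) (\a.a))) ((\f.(\g.(\h.((f h) (g h))))) (\f.(\g.(\h.((f h) (g h))))))) s) t)
Step 1: (((((\a.a) (\a.a)) ((\f.(\g.(\h.((f h) (g h))))) (\f.(\g.(\h.((f h) (g h))))))) s) t)
Step 2: ((((\a.a) ((\f.(\g.(\h.((f h) (g h))))) (\f.(\g.(\h.((f h) (g h))))))) s) t)
Step 3: ((((\f.(\g.(\h.((f h) (g h))))) (\f.(\g.(\h.((f h) (g h)))))) s) t)
Step 4: (((\g.(\h.(((\f.(\g.(\h.((f h) (g h))))) h) (g h)))) s) t)
Step 5: ((\h.(((\f.(\g.(\h.((f h) (g h))))) h) (s h))) t)
Step 6: (((\f.(\g.(\h.((f h) (g h))))) t) (s t))
Step 7: ((\g.(\h.((t h) (g h)))) (s t))
Step 8: (\h.((t h) ((s t) h)))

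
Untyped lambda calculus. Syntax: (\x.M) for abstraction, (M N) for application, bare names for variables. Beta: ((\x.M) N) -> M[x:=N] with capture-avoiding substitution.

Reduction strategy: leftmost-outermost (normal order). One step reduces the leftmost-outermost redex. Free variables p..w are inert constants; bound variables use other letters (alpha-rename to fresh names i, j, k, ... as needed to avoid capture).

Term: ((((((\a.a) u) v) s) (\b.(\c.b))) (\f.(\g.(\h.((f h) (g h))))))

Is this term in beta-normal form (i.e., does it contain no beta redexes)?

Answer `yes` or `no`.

Term: ((((((\a.a) u) v) s) (\b.(\c.b))) (\f.(\g.(\h.((f h) (g h))))))
Found 1 beta redex(es).

Answer: no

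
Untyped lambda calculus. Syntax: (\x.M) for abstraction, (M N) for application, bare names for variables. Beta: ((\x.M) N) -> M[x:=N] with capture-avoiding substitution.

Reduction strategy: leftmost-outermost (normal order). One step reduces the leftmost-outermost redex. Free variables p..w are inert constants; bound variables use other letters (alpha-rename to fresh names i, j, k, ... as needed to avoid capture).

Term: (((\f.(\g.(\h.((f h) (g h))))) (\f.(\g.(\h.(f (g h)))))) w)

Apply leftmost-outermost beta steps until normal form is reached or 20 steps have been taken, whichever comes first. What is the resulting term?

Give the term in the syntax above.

Answer: (\h.(\i.(h ((w h) i))))

Derivation:
Step 0: (((\f.(\g.(\h.((f h) (g h))))) (\f.(\g.(\h.(f (g h)))))) w)
Step 1: ((\g.(\h.(((\f.(\g.(\h.(f (g h))))) h) (g h)))) w)
Step 2: (\h.(((\f.(\g.(\h.(f (g h))))) h) (w h)))
Step 3: (\h.((\g.(\i.(h (g i)))) (w h)))
Step 4: (\h.(\i.(h ((w h) i))))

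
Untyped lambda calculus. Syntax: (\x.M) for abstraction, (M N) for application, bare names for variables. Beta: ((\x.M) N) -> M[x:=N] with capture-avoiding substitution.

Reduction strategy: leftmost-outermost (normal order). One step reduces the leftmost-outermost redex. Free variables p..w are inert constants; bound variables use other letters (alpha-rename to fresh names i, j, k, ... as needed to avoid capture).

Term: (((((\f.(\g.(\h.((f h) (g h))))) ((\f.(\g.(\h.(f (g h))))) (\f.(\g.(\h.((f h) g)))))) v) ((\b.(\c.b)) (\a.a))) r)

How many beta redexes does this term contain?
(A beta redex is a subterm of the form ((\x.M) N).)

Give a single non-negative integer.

Term: (((((\f.(\g.(\h.((f h) (g h))))) ((\f.(\g.(\h.(f (g h))))) (\f.(\g.(\h.((f h) g)))))) v) ((\b.(\c.b)) (\a.a))) r)
  Redex: ((\f.(\g.(\h.((f h) (g h))))) ((\f.(\g.(\h.(f (g h))))) (\f.(\g.(\h.((f h) g))))))
  Redex: ((\f.(\g.(\h.(f (g h))))) (\f.(\g.(\h.((f h) g)))))
  Redex: ((\b.(\c.b)) (\a.a))
Total redexes: 3

Answer: 3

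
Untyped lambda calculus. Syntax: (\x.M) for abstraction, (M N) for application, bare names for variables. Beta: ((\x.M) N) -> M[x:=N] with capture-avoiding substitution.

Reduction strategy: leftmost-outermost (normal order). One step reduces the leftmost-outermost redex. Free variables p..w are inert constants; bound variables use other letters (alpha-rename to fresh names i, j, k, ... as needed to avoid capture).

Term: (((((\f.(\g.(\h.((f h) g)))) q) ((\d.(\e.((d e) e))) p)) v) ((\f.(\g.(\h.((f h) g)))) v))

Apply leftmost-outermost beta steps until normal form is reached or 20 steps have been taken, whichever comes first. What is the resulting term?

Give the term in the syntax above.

Answer: (((q v) (\e.((p e) e))) (\g.(\h.((v h) g))))

Derivation:
Step 0: (((((\f.(\g.(\h.((f h) g)))) q) ((\d.(\e.((d e) e))) p)) v) ((\f.(\g.(\h.((f h) g)))) v))
Step 1: ((((\g.(\h.((q h) g))) ((\d.(\e.((d e) e))) p)) v) ((\f.(\g.(\h.((f h) g)))) v))
Step 2: (((\h.((q h) ((\d.(\e.((d e) e))) p))) v) ((\f.(\g.(\h.((f h) g)))) v))
Step 3: (((q v) ((\d.(\e.((d e) e))) p)) ((\f.(\g.(\h.((f h) g)))) v))
Step 4: (((q v) (\e.((p e) e))) ((\f.(\g.(\h.((f h) g)))) v))
Step 5: (((q v) (\e.((p e) e))) (\g.(\h.((v h) g))))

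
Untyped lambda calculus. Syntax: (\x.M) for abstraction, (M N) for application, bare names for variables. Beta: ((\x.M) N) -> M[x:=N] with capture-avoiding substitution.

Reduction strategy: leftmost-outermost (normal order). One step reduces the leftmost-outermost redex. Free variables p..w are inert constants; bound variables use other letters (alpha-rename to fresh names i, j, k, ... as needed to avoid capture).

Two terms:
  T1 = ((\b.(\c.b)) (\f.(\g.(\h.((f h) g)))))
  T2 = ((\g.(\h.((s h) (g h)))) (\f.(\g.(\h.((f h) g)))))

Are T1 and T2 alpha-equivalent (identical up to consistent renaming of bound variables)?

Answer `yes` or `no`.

Answer: no

Derivation:
Term 1: ((\b.(\c.b)) (\f.(\g.(\h.((f h) g)))))
Term 2: ((\g.(\h.((s h) (g h)))) (\f.(\g.(\h.((f h) g)))))
Alpha-equivalence: compare structure up to binder renaming.
Result: False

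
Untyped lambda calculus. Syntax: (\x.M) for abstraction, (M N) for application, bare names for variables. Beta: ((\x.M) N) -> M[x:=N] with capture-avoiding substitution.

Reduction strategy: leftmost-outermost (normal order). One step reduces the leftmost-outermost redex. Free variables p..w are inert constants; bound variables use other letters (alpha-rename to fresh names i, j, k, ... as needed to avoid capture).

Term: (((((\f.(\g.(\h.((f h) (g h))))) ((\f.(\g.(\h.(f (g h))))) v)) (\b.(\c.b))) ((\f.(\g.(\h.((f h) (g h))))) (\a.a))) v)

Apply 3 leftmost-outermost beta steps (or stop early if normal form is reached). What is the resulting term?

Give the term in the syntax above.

Answer: (((((\f.(\g.(\h.(f (g h))))) v) ((\f.(\g.(\h.((f h) (g h))))) (\a.a))) ((\b.(\c.b)) ((\f.(\g.(\h.((f h) (g h))))) (\a.a)))) v)

Derivation:
Step 0: (((((\f.(\g.(\h.((f h) (g h))))) ((\f.(\g.(\h.(f (g h))))) v)) (\b.(\c.b))) ((\f.(\g.(\h.((f h) (g h))))) (\a.a))) v)
Step 1: ((((\g.(\h.((((\f.(\g.(\h.(f (g h))))) v) h) (g h)))) (\b.(\c.b))) ((\f.(\g.(\h.((f h) (g h))))) (\a.a))) v)
Step 2: (((\h.((((\f.(\g.(\h.(f (g h))))) v) h) ((\b.(\c.b)) h))) ((\f.(\g.(\h.((f h) (g h))))) (\a.a))) v)
Step 3: (((((\f.(\g.(\h.(f (g h))))) v) ((\f.(\g.(\h.((f h) (g h))))) (\a.a))) ((\b.(\c.b)) ((\f.(\g.(\h.((f h) (g h))))) (\a.a)))) v)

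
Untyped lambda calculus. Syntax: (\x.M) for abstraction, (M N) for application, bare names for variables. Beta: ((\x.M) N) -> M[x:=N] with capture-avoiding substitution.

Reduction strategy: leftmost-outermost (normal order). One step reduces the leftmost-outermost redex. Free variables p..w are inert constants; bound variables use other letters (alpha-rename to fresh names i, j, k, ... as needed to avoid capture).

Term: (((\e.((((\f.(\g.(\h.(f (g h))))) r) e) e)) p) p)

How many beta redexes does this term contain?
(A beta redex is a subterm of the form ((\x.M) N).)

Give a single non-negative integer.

Answer: 2

Derivation:
Term: (((\e.((((\f.(\g.(\h.(f (g h))))) r) e) e)) p) p)
  Redex: ((\e.((((\f.(\g.(\h.(f (g h))))) r) e) e)) p)
  Redex: ((\f.(\g.(\h.(f (g h))))) r)
Total redexes: 2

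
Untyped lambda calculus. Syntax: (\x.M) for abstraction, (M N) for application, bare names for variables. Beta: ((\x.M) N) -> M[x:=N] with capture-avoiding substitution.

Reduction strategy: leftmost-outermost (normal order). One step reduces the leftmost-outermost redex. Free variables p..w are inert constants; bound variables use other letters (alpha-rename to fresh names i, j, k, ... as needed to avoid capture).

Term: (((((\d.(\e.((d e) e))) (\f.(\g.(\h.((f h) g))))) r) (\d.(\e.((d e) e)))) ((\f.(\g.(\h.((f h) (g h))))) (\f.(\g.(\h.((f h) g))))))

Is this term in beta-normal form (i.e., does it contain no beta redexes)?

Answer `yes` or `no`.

Term: (((((\d.(\e.((d e) e))) (\f.(\g.(\h.((f h) g))))) r) (\d.(\e.((d e) e)))) ((\f.(\g.(\h.((f h) (g h))))) (\f.(\g.(\h.((f h) g))))))
Found 2 beta redex(es).

Answer: no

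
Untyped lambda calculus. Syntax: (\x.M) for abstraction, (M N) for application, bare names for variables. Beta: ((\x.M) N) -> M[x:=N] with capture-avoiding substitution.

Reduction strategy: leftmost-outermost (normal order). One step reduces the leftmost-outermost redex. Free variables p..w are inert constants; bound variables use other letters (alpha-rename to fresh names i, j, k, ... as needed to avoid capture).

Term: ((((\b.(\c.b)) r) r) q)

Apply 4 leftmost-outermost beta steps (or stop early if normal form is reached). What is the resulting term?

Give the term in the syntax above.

Step 0: ((((\b.(\c.b)) r) r) q)
Step 1: (((\c.r) r) q)
Step 2: (r q)
Step 3: (normal form reached)

Answer: (r q)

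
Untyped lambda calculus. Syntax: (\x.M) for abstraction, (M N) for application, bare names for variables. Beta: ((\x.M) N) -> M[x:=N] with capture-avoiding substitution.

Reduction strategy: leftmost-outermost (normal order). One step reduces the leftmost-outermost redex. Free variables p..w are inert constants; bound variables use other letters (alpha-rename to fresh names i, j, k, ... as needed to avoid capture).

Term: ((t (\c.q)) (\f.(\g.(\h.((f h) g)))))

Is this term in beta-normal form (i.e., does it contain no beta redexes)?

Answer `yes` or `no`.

Term: ((t (\c.q)) (\f.(\g.(\h.((f h) g)))))
No beta redexes found.

Answer: yes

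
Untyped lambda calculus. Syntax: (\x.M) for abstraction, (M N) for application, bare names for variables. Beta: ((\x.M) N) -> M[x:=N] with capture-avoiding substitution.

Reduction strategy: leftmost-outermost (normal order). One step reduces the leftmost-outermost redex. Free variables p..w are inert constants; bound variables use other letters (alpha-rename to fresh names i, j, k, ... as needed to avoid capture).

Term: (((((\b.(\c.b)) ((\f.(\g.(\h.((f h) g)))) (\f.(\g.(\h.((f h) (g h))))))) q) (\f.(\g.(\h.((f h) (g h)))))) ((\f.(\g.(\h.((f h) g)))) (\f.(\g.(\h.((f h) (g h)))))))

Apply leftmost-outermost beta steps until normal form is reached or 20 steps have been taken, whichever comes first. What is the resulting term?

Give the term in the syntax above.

Answer: (\h.(\i.((h (h i)) (i (h i)))))

Derivation:
Step 0: (((((\b.(\c.b)) ((\f.(\g.(\h.((f h) g)))) (\f.(\g.(\h.((f h) (g h))))))) q) (\f.(\g.(\h.((f h) (g h)))))) ((\f.(\g.(\h.((f h) g)))) (\f.(\g.(\h.((f h) (g h)))))))
Step 1: ((((\c.((\f.(\g.(\h.((f h) g)))) (\f.(\g.(\h.((f h) (g h))))))) q) (\f.(\g.(\h.((f h) (g h)))))) ((\f.(\g.(\h.((f h) g)))) (\f.(\g.(\h.((f h) (g h)))))))
Step 2: ((((\f.(\g.(\h.((f h) g)))) (\f.(\g.(\h.((f h) (g h)))))) (\f.(\g.(\h.((f h) (g h)))))) ((\f.(\g.(\h.((f h) g)))) (\f.(\g.(\h.((f h) (g h)))))))
Step 3: (((\g.(\h.(((\f.(\g.(\h.((f h) (g h))))) h) g))) (\f.(\g.(\h.((f h) (g h)))))) ((\f.(\g.(\h.((f h) g)))) (\f.(\g.(\h.((f h) (g h)))))))
Step 4: ((\h.(((\f.(\g.(\h.((f h) (g h))))) h) (\f.(\g.(\h.((f h) (g h))))))) ((\f.(\g.(\h.((f h) g)))) (\f.(\g.(\h.((f h) (g h)))))))
Step 5: (((\f.(\g.(\h.((f h) (g h))))) ((\f.(\g.(\h.((f h) g)))) (\f.(\g.(\h.((f h) (g h))))))) (\f.(\g.(\h.((f h) (g h))))))
Step 6: ((\g.(\h.((((\f.(\g.(\h.((f h) g)))) (\f.(\g.(\h.((f h) (g h)))))) h) (g h)))) (\f.(\g.(\h.((f h) (g h))))))
Step 7: (\h.((((\f.(\g.(\h.((f h) g)))) (\f.(\g.(\h.((f h) (g h)))))) h) ((\f.(\g.(\h.((f h) (g h))))) h)))
Step 8: (\h.(((\g.(\h.(((\f.(\g.(\h.((f h) (g h))))) h) g))) h) ((\f.(\g.(\h.((f h) (g h))))) h)))
Step 9: (\h.((\i.(((\f.(\g.(\h.((f h) (g h))))) i) h)) ((\f.(\g.(\h.((f h) (g h))))) h)))
Step 10: (\h.(((\f.(\g.(\h.((f h) (g h))))) ((\f.(\g.(\h.((f h) (g h))))) h)) h))
Step 11: (\h.((\g.(\i.((((\f.(\g.(\h.((f h) (g h))))) h) i) (g i)))) h))
Step 12: (\h.(\i.((((\f.(\g.(\h.((f h) (g h))))) h) i) (h i))))
Step 13: (\h.(\i.(((\g.(\i.((h i) (g i)))) i) (h i))))
Step 14: (\h.(\i.((\j.((h j) (i j))) (h i))))
Step 15: (\h.(\i.((h (h i)) (i (h i)))))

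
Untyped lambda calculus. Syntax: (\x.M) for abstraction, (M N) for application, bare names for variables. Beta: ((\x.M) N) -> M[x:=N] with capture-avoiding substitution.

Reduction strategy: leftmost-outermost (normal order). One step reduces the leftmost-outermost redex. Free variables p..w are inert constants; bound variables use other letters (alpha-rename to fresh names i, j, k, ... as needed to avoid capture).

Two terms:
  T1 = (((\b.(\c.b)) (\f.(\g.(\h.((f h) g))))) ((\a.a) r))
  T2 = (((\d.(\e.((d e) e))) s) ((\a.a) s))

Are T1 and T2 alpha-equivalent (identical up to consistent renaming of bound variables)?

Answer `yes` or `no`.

Term 1: (((\b.(\c.b)) (\f.(\g.(\h.((f h) g))))) ((\a.a) r))
Term 2: (((\d.(\e.((d e) e))) s) ((\a.a) s))
Alpha-equivalence: compare structure up to binder renaming.
Result: False

Answer: no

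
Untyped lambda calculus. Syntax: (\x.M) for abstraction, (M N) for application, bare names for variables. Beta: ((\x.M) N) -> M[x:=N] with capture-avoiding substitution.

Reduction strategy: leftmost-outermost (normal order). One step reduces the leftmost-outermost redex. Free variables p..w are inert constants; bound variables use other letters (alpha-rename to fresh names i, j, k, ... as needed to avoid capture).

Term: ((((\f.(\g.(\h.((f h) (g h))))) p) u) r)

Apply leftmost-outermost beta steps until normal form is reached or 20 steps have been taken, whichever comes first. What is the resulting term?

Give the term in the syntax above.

Step 0: ((((\f.(\g.(\h.((f h) (g h))))) p) u) r)
Step 1: (((\g.(\h.((p h) (g h)))) u) r)
Step 2: ((\h.((p h) (u h))) r)
Step 3: ((p r) (u r))

Answer: ((p r) (u r))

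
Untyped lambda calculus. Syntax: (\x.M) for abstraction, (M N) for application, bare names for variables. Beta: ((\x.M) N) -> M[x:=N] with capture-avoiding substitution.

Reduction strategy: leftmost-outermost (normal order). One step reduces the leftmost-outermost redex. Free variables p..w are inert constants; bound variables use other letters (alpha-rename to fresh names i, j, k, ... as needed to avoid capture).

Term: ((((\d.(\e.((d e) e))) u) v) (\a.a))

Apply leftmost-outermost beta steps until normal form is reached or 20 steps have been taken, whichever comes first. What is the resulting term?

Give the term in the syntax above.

Answer: (((u v) v) (\a.a))

Derivation:
Step 0: ((((\d.(\e.((d e) e))) u) v) (\a.a))
Step 1: (((\e.((u e) e)) v) (\a.a))
Step 2: (((u v) v) (\a.a))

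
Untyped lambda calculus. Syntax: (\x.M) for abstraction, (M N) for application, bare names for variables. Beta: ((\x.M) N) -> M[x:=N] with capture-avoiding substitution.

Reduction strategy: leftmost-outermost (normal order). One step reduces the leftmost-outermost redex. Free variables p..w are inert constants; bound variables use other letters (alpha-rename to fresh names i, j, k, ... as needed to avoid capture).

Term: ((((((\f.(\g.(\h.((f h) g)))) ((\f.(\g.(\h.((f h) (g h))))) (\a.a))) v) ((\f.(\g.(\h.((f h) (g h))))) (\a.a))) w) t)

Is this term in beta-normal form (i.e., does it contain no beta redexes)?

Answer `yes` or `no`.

Answer: no

Derivation:
Term: ((((((\f.(\g.(\h.((f h) g)))) ((\f.(\g.(\h.((f h) (g h))))) (\a.a))) v) ((\f.(\g.(\h.((f h) (g h))))) (\a.a))) w) t)
Found 3 beta redex(es).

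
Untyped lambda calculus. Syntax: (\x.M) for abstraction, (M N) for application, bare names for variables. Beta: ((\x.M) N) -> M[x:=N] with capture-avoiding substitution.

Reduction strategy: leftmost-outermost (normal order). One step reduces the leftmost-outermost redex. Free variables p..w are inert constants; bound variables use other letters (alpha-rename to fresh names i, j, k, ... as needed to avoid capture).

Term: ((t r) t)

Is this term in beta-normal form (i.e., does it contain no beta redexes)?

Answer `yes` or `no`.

Answer: yes

Derivation:
Term: ((t r) t)
No beta redexes found.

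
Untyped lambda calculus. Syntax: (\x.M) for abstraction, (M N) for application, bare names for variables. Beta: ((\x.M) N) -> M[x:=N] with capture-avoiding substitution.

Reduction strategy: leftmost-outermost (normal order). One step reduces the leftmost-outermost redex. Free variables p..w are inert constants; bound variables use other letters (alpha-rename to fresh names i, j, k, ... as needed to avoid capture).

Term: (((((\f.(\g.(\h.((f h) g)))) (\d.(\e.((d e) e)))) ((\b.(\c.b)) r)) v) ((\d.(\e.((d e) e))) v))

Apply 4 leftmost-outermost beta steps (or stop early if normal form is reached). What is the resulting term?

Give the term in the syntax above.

Answer: (((\e.((v e) e)) ((\b.(\c.b)) r)) ((\d.(\e.((d e) e))) v))

Derivation:
Step 0: (((((\f.(\g.(\h.((f h) g)))) (\d.(\e.((d e) e)))) ((\b.(\c.b)) r)) v) ((\d.(\e.((d e) e))) v))
Step 1: ((((\g.(\h.(((\d.(\e.((d e) e))) h) g))) ((\b.(\c.b)) r)) v) ((\d.(\e.((d e) e))) v))
Step 2: (((\h.(((\d.(\e.((d e) e))) h) ((\b.(\c.b)) r))) v) ((\d.(\e.((d e) e))) v))
Step 3: ((((\d.(\e.((d e) e))) v) ((\b.(\c.b)) r)) ((\d.(\e.((d e) e))) v))
Step 4: (((\e.((v e) e)) ((\b.(\c.b)) r)) ((\d.(\e.((d e) e))) v))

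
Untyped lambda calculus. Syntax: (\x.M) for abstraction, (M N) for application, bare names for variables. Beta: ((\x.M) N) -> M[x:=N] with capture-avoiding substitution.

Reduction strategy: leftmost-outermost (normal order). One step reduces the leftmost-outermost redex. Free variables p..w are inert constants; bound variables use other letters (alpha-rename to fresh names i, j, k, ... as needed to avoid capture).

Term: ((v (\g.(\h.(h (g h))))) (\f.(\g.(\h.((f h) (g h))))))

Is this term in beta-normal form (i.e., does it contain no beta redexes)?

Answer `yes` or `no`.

Term: ((v (\g.(\h.(h (g h))))) (\f.(\g.(\h.((f h) (g h))))))
No beta redexes found.

Answer: yes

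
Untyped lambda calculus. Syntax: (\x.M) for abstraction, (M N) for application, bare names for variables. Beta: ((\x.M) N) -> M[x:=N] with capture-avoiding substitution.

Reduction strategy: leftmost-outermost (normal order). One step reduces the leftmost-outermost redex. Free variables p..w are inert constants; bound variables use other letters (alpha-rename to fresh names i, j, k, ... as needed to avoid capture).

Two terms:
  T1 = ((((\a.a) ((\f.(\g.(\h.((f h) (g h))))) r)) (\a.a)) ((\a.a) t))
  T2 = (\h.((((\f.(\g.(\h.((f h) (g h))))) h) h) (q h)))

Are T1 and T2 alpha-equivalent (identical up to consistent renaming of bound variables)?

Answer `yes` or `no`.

Answer: no

Derivation:
Term 1: ((((\a.a) ((\f.(\g.(\h.((f h) (g h))))) r)) (\a.a)) ((\a.a) t))
Term 2: (\h.((((\f.(\g.(\h.((f h) (g h))))) h) h) (q h)))
Alpha-equivalence: compare structure up to binder renaming.
Result: False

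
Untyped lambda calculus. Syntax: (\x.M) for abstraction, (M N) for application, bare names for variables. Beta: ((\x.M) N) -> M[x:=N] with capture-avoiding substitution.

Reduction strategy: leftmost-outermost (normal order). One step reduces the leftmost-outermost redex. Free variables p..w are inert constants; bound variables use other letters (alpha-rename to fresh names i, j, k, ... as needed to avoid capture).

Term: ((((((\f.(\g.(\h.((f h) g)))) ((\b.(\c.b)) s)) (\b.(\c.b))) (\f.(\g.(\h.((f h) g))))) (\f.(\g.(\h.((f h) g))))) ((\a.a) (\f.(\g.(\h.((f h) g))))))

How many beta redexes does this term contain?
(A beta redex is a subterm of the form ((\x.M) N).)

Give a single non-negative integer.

Answer: 3

Derivation:
Term: ((((((\f.(\g.(\h.((f h) g)))) ((\b.(\c.b)) s)) (\b.(\c.b))) (\f.(\g.(\h.((f h) g))))) (\f.(\g.(\h.((f h) g))))) ((\a.a) (\f.(\g.(\h.((f h) g))))))
  Redex: ((\f.(\g.(\h.((f h) g)))) ((\b.(\c.b)) s))
  Redex: ((\b.(\c.b)) s)
  Redex: ((\a.a) (\f.(\g.(\h.((f h) g)))))
Total redexes: 3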